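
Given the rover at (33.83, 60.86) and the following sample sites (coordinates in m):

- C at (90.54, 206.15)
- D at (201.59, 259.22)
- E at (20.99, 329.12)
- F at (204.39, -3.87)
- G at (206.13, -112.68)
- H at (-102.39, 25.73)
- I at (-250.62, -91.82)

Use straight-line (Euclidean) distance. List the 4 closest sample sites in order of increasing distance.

H, C, F, G

Distances from (33.83, 60.86):
C: 155.97 m
D: 259.79 m
E: 268.57 m
F: 182.43 m
G: 244.55 m
H: 140.68 m
I: 322.84 m
Sorted: H (140.68 m) < C (155.97 m) < F (182.43 m) < G (244.55 m) < D (259.79 m) < E (268.57 m) < …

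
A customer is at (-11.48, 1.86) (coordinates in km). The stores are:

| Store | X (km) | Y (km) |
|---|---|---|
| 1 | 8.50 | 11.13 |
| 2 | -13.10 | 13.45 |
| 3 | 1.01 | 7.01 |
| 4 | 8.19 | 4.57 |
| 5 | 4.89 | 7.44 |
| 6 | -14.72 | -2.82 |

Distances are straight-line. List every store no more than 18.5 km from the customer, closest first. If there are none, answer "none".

Distances from (-11.48, 1.86):
1: √((19.98)² + (9.27)²) = √(399.2004 + 85.9329) = 22.03 km
2: √((-1.62)² + (11.59)²) = √(2.6244 + 134.3281) = 11.70 km
3: √((12.49)² + (5.15)²) = √(156.0001 + 26.5225) = 13.51 km
4: √((19.67)² + (2.71)²) = √(386.9089 + 7.3441) = 19.86 km
5: √((16.37)² + (5.58)²) = √(267.9769 + 31.1364) = 17.29 km
6: √((-3.24)² + (-4.68)²) = √(10.4976 + 21.9024) = 5.69 km
Threshold 18.5 km: 6 (5.69 km), 2 (11.70 km), 3 (13.51 km), 5 (17.29 km) are within range.

6, 2, 3, 5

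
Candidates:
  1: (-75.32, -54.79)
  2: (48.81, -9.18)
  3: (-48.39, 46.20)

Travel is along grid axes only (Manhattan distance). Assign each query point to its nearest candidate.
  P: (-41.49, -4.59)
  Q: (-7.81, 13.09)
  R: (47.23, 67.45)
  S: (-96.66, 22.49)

P→3; Q→3; R→2; S→3

P at (-41.49, -4.59):
  1: |-33.83| + |-50.20| = 33.83 + 50.20 = 84.03
  2: |90.30| + |-4.59| = 90.30 + 4.59 = 94.89
  3: |-6.90| + |50.79| = 6.90 + 50.79 = 57.69
  → nearest: 3 (57.69)
Q at (-7.81, 13.09):
  1: |-67.51| + |-67.88| = 67.51 + 67.88 = 135.39
  2: |56.62| + |-22.27| = 56.62 + 22.27 = 78.89
  3: |-40.58| + |33.11| = 40.58 + 33.11 = 73.69
  → nearest: 3 (73.69)
R at (47.23, 67.45):
  1: |-122.55| + |-122.24| = 122.55 + 122.24 = 244.79
  2: |1.58| + |-76.63| = 1.58 + 76.63 = 78.21
  3: |-95.62| + |-21.25| = 95.62 + 21.25 = 116.87
  → nearest: 2 (78.21)
S at (-96.66, 22.49):
  1: |21.34| + |-77.28| = 21.34 + 77.28 = 98.62
  2: |145.47| + |-31.67| = 145.47 + 31.67 = 177.14
  3: |48.27| + |23.71| = 48.27 + 23.71 = 71.98
  → nearest: 3 (71.98)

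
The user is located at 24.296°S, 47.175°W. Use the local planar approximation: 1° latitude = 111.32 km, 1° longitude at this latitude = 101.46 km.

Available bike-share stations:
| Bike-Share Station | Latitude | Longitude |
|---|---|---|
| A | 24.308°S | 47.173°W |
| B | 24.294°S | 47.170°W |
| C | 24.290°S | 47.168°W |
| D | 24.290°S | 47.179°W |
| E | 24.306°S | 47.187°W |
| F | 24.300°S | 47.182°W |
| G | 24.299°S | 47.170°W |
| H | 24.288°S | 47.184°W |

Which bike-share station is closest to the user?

Distances from 24.296°S, 47.175°W:
A: √((-0.012·111.32)² + (0.002·101.46)²) = √(1.78447 + 0.04118) = 1.351 km
B: √((0.002·111.32)² + (0.005·101.46)²) = √(0.04957 + 0.25735) = 0.554 km
C: √((0.006·111.32)² + (0.007·101.46)²) = √(0.44612 + 0.50441) = 0.975 km
D: √((0.006·111.32)² + (-0.004·101.46)²) = √(0.44612 + 0.16471) = 0.782 km
E: √((-0.010·111.32)² + (-0.012·101.46)²) = √(1.23921 + 1.48235) = 1.650 km
F: √((-0.004·111.32)² + (-0.007·101.46)²) = √(0.19827 + 0.50441) = 0.838 km
G: √((-0.003·111.32)² + (0.005·101.46)²) = √(0.11153 + 0.25735) = 0.607 km
H: √((0.008·111.32)² + (-0.009·101.46)²) = √(0.79310 + 0.83382) = 1.276 km
Minimum: B at 0.554 km.

B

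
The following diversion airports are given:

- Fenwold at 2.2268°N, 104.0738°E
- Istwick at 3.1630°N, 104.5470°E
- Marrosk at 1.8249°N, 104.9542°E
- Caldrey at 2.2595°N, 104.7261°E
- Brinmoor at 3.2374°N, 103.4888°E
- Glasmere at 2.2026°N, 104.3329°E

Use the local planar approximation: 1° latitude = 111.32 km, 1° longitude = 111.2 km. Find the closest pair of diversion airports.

Fenwold and Glasmere

Pairwise distances:
Fenwold–Istwick: 116.7484 km
Fenwold–Marrosk: 107.6389 km
Fenwold–Caldrey: 72.6270 km
Fenwold–Brinmoor: 129.9539 km
Fenwold–Glasmere: 28.9376 km
Istwick–Marrosk: 155.6875 km
Istwick–Caldrey: 102.5305 km
Istwick–Brinmoor: 117.9629 km
Istwick–Glasmere: 109.5305 km
Marrosk–Caldrey: 54.6257 km
Marrosk–Brinmoor: 226.4460 km
Marrosk–Glasmere: 80.8768 km
Caldrey–Brinmoor: 175.4447 km
Caldrey–Glasmere: 44.1803 km
Brinmoor–Glasmere: 148.5937 km
Closest pair: Fenwold–Glasmere at 28.9376 km.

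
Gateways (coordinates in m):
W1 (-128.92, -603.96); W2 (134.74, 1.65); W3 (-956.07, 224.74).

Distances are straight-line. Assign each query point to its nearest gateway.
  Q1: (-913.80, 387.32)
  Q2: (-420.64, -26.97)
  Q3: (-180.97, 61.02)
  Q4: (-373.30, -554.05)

Q1 at (-913.80, 387.32):
  W1: 1264.39 m
  W2: 1117.22 m
  W3: 167.99 m
  → nearest: W3 (167.99 m)
Q2 at (-420.64, -26.97):
  W1: 646.54 m
  W2: 556.12 m
  W3: 591.64 m
  → nearest: W2 (556.12 m)
Q3 at (-180.97, 61.02):
  W1: 667.01 m
  W2: 321.24 m
  W3: 792.20 m
  → nearest: W2 (321.24 m)
Q4 at (-373.30, -554.05):
  W1: 249.42 m
  W2: 752.93 m
  W3: 972.69 m
  → nearest: W1 (249.42 m)

Q1→W3; Q2→W2; Q3→W2; Q4→W1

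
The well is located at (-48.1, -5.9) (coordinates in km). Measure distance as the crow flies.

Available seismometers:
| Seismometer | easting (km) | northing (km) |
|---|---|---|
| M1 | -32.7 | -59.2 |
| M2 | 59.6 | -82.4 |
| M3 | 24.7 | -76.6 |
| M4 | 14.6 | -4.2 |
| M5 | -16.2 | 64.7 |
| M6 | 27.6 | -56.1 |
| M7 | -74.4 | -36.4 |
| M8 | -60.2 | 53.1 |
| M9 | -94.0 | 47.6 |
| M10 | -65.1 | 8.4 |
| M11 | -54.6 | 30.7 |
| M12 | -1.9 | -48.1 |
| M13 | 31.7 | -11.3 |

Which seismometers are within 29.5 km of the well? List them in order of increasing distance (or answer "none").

M10

Distances from (-48.1, -5.9):
M1: √((15.4)² + (-53.3)²) = √(237.160 + 2840.890) = 55.5 km
M2: √((107.7)² + (-76.5)²) = √(11599.290 + 5852.250) = 132.1 km
M3: √((72.8)² + (-70.7)²) = √(5299.840 + 4998.490) = 101.5 km
M4: √((62.7)² + (1.7)²) = √(3931.290 + 2.890) = 62.7 km
M5: √((31.9)² + (70.6)²) = √(1017.610 + 4984.360) = 77.5 km
M6: √((75.7)² + (-50.2)²) = √(5730.490 + 2520.040) = 90.8 km
M7: √((-26.3)² + (-30.5)²) = √(691.690 + 930.250) = 40.3 km
M8: √((-12.1)² + (59.0)²) = √(146.410 + 3481.000) = 60.2 km
M9: √((-45.9)² + (53.5)²) = √(2106.810 + 2862.250) = 70.5 km
M10: √((-17.0)² + (14.3)²) = √(289.000 + 204.490) = 22.2 km
M11: √((-6.5)² + (36.6)²) = √(42.250 + 1339.560) = 37.2 km
M12: √((46.2)² + (-42.2)²) = √(2134.440 + 1780.840) = 62.6 km
M13: √((79.8)² + (-5.4)²) = √(6368.040 + 29.160) = 80.0 km
Threshold 29.5 km: M10 (22.2 km) is within range.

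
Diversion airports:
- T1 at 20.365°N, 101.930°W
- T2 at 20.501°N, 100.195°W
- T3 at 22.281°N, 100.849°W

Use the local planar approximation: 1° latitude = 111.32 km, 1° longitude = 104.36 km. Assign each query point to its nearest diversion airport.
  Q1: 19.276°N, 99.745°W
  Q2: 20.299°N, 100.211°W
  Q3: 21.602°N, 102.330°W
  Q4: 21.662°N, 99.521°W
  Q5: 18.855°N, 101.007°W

Q1→T2; Q2→T2; Q3→T1; Q4→T2; Q5→T1

Q1 at 19.276°N, 99.745°W:
  T1: 258.248 km
  T2: 144.227 km
  T3: 353.801 km
  → nearest: T2 (144.227 km)
Q2 at 20.299°N, 100.211°W:
  T1: 179.545 km
  T2: 22.549 km
  T3: 230.464 km
  → nearest: T2 (22.549 km)
Q3 at 21.602°N, 102.330°W:
  T1: 143.891 km
  T2: 254.294 km
  T3: 172.050 km
  → nearest: T1 (143.891 km)
Q4 at 21.662°N, 99.521°W:
  T1: 289.913 km
  T2: 147.143 km
  T3: 154.775 km
  → nearest: T2 (147.143 km)
Q5 at 18.855°N, 101.007°W:
  T1: 193.736 km
  T2: 201.879 km
  T3: 381.739 km
  → nearest: T1 (193.736 km)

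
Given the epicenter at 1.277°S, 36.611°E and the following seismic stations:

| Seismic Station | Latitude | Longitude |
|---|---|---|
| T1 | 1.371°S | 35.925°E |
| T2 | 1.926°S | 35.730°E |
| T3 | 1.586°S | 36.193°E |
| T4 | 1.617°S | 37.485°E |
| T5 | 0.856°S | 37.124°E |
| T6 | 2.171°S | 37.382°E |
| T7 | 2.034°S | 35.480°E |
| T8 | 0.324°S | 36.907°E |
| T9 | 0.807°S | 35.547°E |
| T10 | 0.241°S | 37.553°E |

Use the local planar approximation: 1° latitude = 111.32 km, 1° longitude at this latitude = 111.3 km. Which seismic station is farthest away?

T10

Distances from 1.277°S, 36.611°E:
T1: √((-0.094·111.32)² + (-0.686·111.3)²) = √(109.49697 + 5829.59736) = 77.066 km
T2: √((-0.649·111.32)² + (-0.881·111.3)²) = √(5219.58277 + 9614.84186) = 121.797 km
T3: √((-0.309·111.32)² + (-0.418·111.3)²) = √(1183.21415 + 2164.42675) = 57.859 km
T4: √((-0.340·111.32)² + (0.874·111.3)²) = √(1432.53166 + 9462.65909) = 104.380 km
T5: √((0.421·111.32)² + (0.513·111.3)²) = √(2196.39571 + 3260.05599) = 73.868 km
T6: √((-0.894·111.32)² + (0.771·111.3)²) = √(9904.24632 + 7363.75083) = 131.408 km
T7: √((-0.757·111.32)² + (-1.131·111.3)²) = √(7101.30481 + 15845.84993) = 151.483 km
T8: √((0.953·111.32)² + (0.296·111.3)²) = √(11254.65526 + 1085.35985) = 111.086 km
T9: √((0.470·111.32)² + (-1.064·111.3)²) = √(2737.42426 + 14024.05430) = 129.466 km
T10: √((1.036·111.32)² + (0.942·111.3)²) = √(13300.43687 + 10992.39015) = 155.862 km
Maximum: T10 at 155.862 km.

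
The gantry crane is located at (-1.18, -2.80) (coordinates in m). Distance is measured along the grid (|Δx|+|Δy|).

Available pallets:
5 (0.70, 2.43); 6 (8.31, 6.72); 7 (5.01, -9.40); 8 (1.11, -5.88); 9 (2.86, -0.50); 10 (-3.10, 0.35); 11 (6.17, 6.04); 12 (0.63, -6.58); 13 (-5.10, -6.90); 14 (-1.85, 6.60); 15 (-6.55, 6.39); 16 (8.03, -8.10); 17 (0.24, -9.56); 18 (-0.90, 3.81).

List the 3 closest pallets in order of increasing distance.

10, 8, 12

Distances from (-1.18, -2.80):
5: |1.88| + |5.23| = 1.88 + 5.23 = 7.11 m
6: |9.49| + |9.52| = 9.49 + 9.52 = 19.01 m
7: |6.19| + |-6.60| = 6.19 + 6.60 = 12.79 m
8: |2.29| + |-3.08| = 2.29 + 3.08 = 5.37 m
9: |4.04| + |2.30| = 4.04 + 2.30 = 6.34 m
10: |-1.92| + |3.15| = 1.92 + 3.15 = 5.07 m
11: |7.35| + |8.84| = 7.35 + 8.84 = 16.19 m
12: |1.81| + |-3.78| = 1.81 + 3.78 = 5.59 m
13: |-3.92| + |-4.10| = 3.92 + 4.10 = 8.02 m
14: |-0.67| + |9.40| = 0.67 + 9.40 = 10.07 m
15: |-5.37| + |9.19| = 5.37 + 9.19 = 14.56 m
16: |9.21| + |-5.30| = 9.21 + 5.30 = 14.51 m
17: |1.42| + |-6.76| = 1.42 + 6.76 = 8.18 m
18: |0.28| + |6.61| = 0.28 + 6.61 = 6.89 m
Sorted: 10 (5.07 m) < 8 (5.37 m) < 12 (5.59 m) < 9 (6.34 m) < 18 (6.89 m) < …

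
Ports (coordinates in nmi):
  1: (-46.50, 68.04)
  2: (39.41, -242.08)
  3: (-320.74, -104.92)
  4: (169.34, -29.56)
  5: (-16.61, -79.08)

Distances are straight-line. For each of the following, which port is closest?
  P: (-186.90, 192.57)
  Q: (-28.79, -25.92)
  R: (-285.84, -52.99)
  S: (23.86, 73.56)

P→1; Q→5; R→3; S→1

P at (-186.90, 192.57):
  1: √((140.40)² + (-124.53)²) = √(19712.1600 + 15507.7209) = 187.67 nmi
  2: √((226.31)² + (-434.65)²) = √(51216.2161 + 188920.6225) = 490.04 nmi
  3: √((-133.84)² + (-297.49)²) = √(17913.1456 + 88500.3001) = 326.21 nmi
  4: √((356.24)² + (-222.13)²) = √(126906.9376 + 49341.7369) = 419.82 nmi
  5: √((170.29)² + (-271.65)²) = √(28998.6841 + 73793.7225) = 320.61 nmi
  → nearest: 1 (187.67 nmi)
Q at (-28.79, -25.92):
  1: √((-17.71)² + (93.96)²) = √(313.6441 + 8828.4816) = 95.61 nmi
  2: √((68.20)² + (-216.16)²) = √(4651.2400 + 46725.1456) = 226.66 nmi
  3: √((-291.95)² + (-79.00)²) = √(85234.8025 + 6241.0000) = 302.45 nmi
  4: √((198.13)² + (-3.64)²) = √(39255.4969 + 13.2496) = 198.16 nmi
  5: √((12.18)² + (-53.16)²) = √(148.3524 + 2825.9856) = 54.54 nmi
  → nearest: 5 (54.54 nmi)
R at (-285.84, -52.99):
  1: √((239.34)² + (121.03)²) = √(57283.6356 + 14648.2609) = 268.20 nmi
  2: √((325.25)² + (-189.09)²) = √(105787.5625 + 35755.0281) = 376.22 nmi
  3: √((-34.90)² + (-51.93)²) = √(1218.0100 + 2696.7249) = 62.57 nmi
  4: √((455.18)² + (23.43)²) = √(207188.8324 + 548.9649) = 455.78 nmi
  5: √((269.23)² + (-26.09)²) = √(72484.7929 + 680.6881) = 270.49 nmi
  → nearest: 3 (62.57 nmi)
S at (23.86, 73.56):
  1: √((-70.36)² + (-5.52)²) = √(4950.5296 + 30.4704) = 70.58 nmi
  2: √((15.55)² + (-315.64)²) = √(241.8025 + 99628.6096) = 316.02 nmi
  3: √((-344.60)² + (-178.48)²) = √(118749.1600 + 31855.1104) = 388.08 nmi
  4: √((145.48)² + (-103.12)²) = √(21164.4304 + 10633.7344) = 178.32 nmi
  5: √((-40.47)² + (-152.64)²) = √(1637.8209 + 23298.9696) = 157.91 nmi
  → nearest: 1 (70.58 nmi)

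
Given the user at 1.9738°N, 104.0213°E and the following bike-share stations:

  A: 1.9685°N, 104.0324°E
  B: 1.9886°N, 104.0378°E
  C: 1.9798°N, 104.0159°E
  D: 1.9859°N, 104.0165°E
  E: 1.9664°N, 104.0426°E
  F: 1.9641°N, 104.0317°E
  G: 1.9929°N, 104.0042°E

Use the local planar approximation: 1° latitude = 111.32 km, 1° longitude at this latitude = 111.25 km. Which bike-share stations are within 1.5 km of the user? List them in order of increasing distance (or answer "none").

Distances from 1.9738°N, 104.0213°E:
A: √((-0.0053·111.32)² + (0.0111·111.25)²) = √(0.348095 + 1.524916) = 1.3686 km
B: √((0.0148·111.32)² + (0.0165·111.25)²) = √(2.714375 + 3.369519) = 2.4666 km
C: √((0.0060·111.32)² + (-0.0054·111.25)²) = √(0.446117 + 0.360901) = 0.8983 km
D: √((0.0121·111.32)² + (-0.0048·111.25)²) = √(1.814334 + 0.285156) = 1.4490 km
E: √((-0.0074·111.32)² + (0.0213·111.25)²) = √(0.678594 + 5.615123) = 2.5087 km
F: √((-0.0097·111.32)² + (0.0104·111.25)²) = √(1.165977 + 1.338649) = 1.5826 km
G: √((0.0191·111.32)² + (-0.0171·111.25)²) = √(4.520777 + 3.619031) = 2.8530 km
Threshold 1.5 km: C (0.8983 km), A (1.3686 km), D (1.4490 km) are within range.

C, A, D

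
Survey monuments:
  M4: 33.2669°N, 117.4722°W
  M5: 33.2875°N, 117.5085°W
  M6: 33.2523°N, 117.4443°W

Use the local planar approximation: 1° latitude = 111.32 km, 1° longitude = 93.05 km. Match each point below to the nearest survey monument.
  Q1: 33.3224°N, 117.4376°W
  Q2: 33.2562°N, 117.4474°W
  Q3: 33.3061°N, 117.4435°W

Q1→M4; Q2→M6; Q3→M4

Q1 at 33.3224°N, 117.4376°W:
  M4: 6.9668 km
  M5: 7.6562 km
  M6: 7.8284 km
  → nearest: M4 (6.9668 km)
Q2 at 33.2562°N, 117.4474°W:
  M4: 2.5969 km
  M5: 6.6681 km
  M6: 0.5212 km
  → nearest: M6 (0.5212 km)
Q3 at 33.3061°N, 117.4435°W:
  M4: 5.1161 km
  M5: 6.3928 km
  M6: 5.9895 km
  → nearest: M4 (5.1161 km)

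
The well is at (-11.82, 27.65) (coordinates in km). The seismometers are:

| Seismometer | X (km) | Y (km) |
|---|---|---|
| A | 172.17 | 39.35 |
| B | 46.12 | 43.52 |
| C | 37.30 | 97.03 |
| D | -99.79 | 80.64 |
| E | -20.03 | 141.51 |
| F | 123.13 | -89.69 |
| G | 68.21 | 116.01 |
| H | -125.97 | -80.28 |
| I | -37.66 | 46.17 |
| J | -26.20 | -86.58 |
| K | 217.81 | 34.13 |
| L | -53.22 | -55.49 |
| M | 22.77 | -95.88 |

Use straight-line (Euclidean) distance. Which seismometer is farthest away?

Distances from (-11.82, 27.65):
A: √((183.99)² + (11.70)²) = √(33852.3201 + 136.8900) = 184.36 km
B: √((57.94)² + (15.87)²) = √(3357.0436 + 251.8569) = 60.07 km
C: √((49.12)² + (69.38)²) = √(2412.7744 + 4813.5844) = 85.01 km
D: √((-87.97)² + (52.99)²) = √(7738.7209 + 2807.9401) = 102.70 km
E: √((-8.21)² + (113.86)²) = √(67.4041 + 12964.0996) = 114.16 km
F: √((134.95)² + (-117.34)²) = √(18211.5025 + 13768.6756) = 178.83 km
G: √((80.03)² + (88.36)²) = √(6404.8009 + 7807.4896) = 119.22 km
H: √((-114.15)² + (-107.93)²) = √(13030.2225 + 11648.8849) = 157.10 km
I: √((-25.84)² + (18.52)²) = √(667.7056 + 342.9904) = 31.79 km
J: √((-14.38)² + (-114.23)²) = √(206.7844 + 13048.4929) = 115.13 km
K: √((229.63)² + (6.48)²) = √(52729.9369 + 41.9904) = 229.72 km
L: √((-41.40)² + (-83.14)²) = √(1713.9600 + 6912.2596) = 92.88 km
M: √((34.59)² + (-123.53)²) = √(1196.4681 + 15259.6609) = 128.28 km
Maximum: K at 229.72 km.

K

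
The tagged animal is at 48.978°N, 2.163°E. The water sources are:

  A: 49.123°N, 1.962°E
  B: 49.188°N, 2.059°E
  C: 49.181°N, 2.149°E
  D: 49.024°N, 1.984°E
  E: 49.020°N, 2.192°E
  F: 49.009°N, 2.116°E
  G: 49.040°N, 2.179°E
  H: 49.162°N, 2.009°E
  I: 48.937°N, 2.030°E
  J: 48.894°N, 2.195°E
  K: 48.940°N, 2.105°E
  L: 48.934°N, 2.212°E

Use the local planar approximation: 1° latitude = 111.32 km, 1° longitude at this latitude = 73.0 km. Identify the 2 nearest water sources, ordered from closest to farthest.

F, E

Distances from 48.978°N, 2.163°E:
A: √((0.145·111.32)² + (-0.201·73.0)²) = √(260.54479 + 215.29693) = 21.814 km
B: √((0.210·111.32)² + (-0.104·73.0)²) = √(546.49348 + 57.63846) = 24.579 km
C: √((0.203·111.32)² + (-0.014·73.0)²) = √(510.66780 + 1.04448) = 22.621 km
D: √((0.046·111.32)² + (-0.179·73.0)²) = √(26.22177 + 170.74649) = 14.035 km
E: √((0.042·111.32)² + (0.029·73.0)²) = √(21.85974 + 4.48169) = 5.132 km
F: √((0.031·111.32)² + (-0.047·73.0)²) = √(11.90885 + 11.77176) = 4.866 km
G: √((0.062·111.32)² + (0.016·73.0)²) = √(47.63540 + 1.36422) = 7.000 km
H: √((0.184·111.32)² + (-0.154·73.0)²) = √(419.54837 + 126.38256) = 23.365 km
I: √((-0.041·111.32)² + (-0.133·73.0)²) = √(20.83119 + 94.26468) = 10.728 km
J: √((-0.084·111.32)² + (0.032·73.0)²) = √(87.43896 + 5.45690) = 9.638 km
K: √((-0.038·111.32)² + (-0.058·73.0)²) = √(17.89425 + 17.92676) = 5.985 km
L: √((-0.044·111.32)² + (0.049·73.0)²) = √(23.99119 + 12.79493) = 6.065 km
Sorted: F (4.866 km) < E (5.132 km) < K (5.985 km) < L (6.065 km) < …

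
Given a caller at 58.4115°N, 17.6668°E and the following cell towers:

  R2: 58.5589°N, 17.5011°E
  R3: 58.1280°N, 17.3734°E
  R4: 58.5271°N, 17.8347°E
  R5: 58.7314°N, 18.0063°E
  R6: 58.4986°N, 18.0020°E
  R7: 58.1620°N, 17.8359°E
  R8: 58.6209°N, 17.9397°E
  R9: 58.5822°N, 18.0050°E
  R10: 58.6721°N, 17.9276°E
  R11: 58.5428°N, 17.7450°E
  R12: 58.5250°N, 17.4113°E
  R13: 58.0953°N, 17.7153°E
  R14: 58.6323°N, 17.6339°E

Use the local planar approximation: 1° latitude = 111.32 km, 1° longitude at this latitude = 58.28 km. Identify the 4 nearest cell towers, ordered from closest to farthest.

R11, R4, R2, R12

Distances from 58.4115°N, 17.6668°E:
R2: 19.0394 km
R3: 35.8939 km
R4: 16.1664 km
R5: 40.7388 km
R6: 21.8093 km
R7: 29.4710 km
R8: 28.2194 km
R9: 27.3785 km
R10: 32.7506 km
R11: 15.3104 km
R12: 19.5286 km
R13: 35.3127 km
R14: 24.6541 km
Sorted: R11 (15.3104 km) < R4 (16.1664 km) < R2 (19.0394 km) < R12 (19.5286 km) < R6 (21.8093 km) < R14 (24.6541 km) < …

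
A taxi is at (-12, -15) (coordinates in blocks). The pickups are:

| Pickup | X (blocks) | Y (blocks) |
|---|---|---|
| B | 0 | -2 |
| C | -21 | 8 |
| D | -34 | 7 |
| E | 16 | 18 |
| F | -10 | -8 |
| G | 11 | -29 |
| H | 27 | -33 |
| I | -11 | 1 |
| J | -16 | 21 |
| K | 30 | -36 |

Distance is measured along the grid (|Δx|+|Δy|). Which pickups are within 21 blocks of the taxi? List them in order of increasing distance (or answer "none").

Distances from (-12, -15):
B: 25 blocks
C: 32 blocks
D: 44 blocks
E: 61 blocks
F: 9 blocks
G: 37 blocks
H: 57 blocks
I: 17 blocks
J: 40 blocks
K: 63 blocks
Threshold 21 blocks: F (9 blocks), I (17 blocks) are within range.

F, I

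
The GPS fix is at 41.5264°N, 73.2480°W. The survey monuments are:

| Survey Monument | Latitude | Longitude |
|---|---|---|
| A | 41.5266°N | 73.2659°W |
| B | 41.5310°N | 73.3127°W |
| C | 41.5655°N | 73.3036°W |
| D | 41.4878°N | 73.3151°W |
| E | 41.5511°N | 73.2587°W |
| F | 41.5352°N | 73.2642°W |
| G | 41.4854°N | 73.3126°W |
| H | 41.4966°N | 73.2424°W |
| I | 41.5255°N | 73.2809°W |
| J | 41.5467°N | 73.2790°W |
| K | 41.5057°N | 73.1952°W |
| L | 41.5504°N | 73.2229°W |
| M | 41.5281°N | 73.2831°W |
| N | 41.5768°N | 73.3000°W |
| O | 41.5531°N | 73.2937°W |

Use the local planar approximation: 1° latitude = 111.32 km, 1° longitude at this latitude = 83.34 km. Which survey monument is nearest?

A

Distances from 41.5264°N, 73.2480°W:
A: 1.4920 km
B: 5.4164 km
C: 6.3574 km
D: 7.0523 km
E: 2.8906 km
F: 1.6681 km
G: 7.0581 km
H: 3.3500 km
I: 2.7437 km
J: 3.4324 km
K: 4.9672 km
L: 3.3932 km
M: 2.9313 km
N: 7.0893 km
O: 4.8311 km
Minimum: A at 1.4920 km.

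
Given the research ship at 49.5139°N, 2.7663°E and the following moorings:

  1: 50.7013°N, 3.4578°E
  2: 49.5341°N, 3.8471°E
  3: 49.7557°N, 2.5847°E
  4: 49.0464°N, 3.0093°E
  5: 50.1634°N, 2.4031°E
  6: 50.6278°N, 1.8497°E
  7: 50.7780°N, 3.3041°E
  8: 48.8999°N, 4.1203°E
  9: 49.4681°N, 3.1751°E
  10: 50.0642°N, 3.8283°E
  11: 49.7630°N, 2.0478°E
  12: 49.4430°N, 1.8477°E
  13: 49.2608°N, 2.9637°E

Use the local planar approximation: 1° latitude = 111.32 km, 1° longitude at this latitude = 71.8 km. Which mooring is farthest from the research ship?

7

Distances from 49.5139°N, 2.7663°E:
1: 141.1985 km
2: 77.6340 km
3: 29.9090 km
4: 54.8889 km
5: 76.8614 km
6: 140.3818 km
7: 145.9214 km
8: 118.8401 km
9: 29.7914 km
10: 97.8111 km
11: 58.5687 km
12: 66.4260 km
13: 31.5392 km
Maximum: 7 at 145.9214 km.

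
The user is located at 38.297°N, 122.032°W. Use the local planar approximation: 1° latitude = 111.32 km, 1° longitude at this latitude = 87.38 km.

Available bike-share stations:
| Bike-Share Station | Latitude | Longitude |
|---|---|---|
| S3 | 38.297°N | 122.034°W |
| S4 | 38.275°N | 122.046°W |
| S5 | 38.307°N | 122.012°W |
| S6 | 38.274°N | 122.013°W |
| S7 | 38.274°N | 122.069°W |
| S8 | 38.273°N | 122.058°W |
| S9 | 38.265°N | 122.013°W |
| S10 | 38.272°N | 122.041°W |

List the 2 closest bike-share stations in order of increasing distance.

S3, S5

Distances from 38.297°N, 122.032°W:
S3: 0.175 km
S4: 2.738 km
S5: 2.072 km
S6: 3.052 km
S7: 4.124 km
S8: 3.507 km
S9: 3.930 km
S10: 2.892 km
Sorted: S3 (0.175 km) < S5 (2.072 km) < S4 (2.738 km) < S10 (2.892 km) < …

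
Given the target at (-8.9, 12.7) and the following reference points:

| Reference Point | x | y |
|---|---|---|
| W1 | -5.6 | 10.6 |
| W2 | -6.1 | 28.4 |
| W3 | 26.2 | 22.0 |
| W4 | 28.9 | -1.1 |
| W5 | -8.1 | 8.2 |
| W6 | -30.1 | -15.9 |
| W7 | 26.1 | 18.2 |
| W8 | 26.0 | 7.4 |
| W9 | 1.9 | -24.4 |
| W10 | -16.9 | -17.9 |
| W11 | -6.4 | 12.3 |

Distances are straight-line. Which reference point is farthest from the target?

W4

Distances from (-8.9, 12.7):
W1: √((3.3)² + (-2.1)²) = √(10.890 + 4.410) = 3.9
W2: √((2.8)² + (15.7)²) = √(7.840 + 246.490) = 15.9
W3: √((35.1)² + (9.3)²) = √(1232.010 + 86.490) = 36.3
W4: √((37.8)² + (-13.8)²) = √(1428.840 + 190.440) = 40.2
W5: √((0.8)² + (-4.5)²) = √(0.640 + 20.250) = 4.6
W6: √((-21.2)² + (-28.6)²) = √(449.440 + 817.960) = 35.6
W7: √((35.0)² + (5.5)²) = √(1225.000 + 30.250) = 35.4
W8: √((34.9)² + (-5.3)²) = √(1218.010 + 28.090) = 35.3
W9: √((10.8)² + (-37.1)²) = √(116.640 + 1376.410) = 38.6
W10: √((-8.0)² + (-30.6)²) = √(64.000 + 936.360) = 31.6
W11: √((2.5)² + (-0.4)²) = √(6.250 + 0.160) = 2.5
Maximum: W4 at 40.2.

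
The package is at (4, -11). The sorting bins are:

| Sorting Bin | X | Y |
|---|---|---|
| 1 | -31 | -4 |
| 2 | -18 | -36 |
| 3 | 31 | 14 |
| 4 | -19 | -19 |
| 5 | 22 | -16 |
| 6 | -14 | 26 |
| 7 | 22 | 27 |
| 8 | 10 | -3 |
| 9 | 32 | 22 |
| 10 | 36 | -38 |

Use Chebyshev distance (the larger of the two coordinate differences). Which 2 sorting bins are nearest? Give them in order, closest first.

Distances from (4, -11):
1: max(|-35|, |7|) = 35
2: max(|-22|, |-25|) = 25
3: max(|27|, |25|) = 27
4: max(|-23|, |-8|) = 23
5: max(|18|, |-5|) = 18
6: max(|-18|, |37|) = 37
7: max(|18|, |38|) = 38
8: max(|6|, |8|) = 8
9: max(|28|, |33|) = 33
10: max(|32|, |-27|) = 32
Sorted: 8 (8) < 5 (18) < 4 (23) < 2 (25) < …

8, 5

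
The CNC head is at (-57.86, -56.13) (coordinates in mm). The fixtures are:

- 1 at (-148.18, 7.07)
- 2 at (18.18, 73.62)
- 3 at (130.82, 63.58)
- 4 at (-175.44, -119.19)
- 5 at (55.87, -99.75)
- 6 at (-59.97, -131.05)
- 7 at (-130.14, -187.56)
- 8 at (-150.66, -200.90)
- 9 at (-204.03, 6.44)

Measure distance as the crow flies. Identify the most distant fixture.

3

Distances from (-57.86, -56.13):
1: 110.24 mm
2: 150.39 mm
3: 223.45 mm
4: 133.42 mm
5: 121.81 mm
6: 74.95 mm
7: 149.99 mm
8: 171.96 mm
9: 159.00 mm
Maximum: 3 at 223.45 mm.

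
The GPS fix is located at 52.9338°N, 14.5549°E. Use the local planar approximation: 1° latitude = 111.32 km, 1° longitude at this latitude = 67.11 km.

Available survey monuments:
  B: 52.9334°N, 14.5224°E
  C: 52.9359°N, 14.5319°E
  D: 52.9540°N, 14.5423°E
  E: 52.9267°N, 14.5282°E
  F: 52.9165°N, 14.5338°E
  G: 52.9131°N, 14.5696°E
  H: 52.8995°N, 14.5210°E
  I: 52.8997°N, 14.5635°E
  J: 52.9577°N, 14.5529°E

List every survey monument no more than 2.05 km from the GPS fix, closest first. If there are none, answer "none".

C, E

Distances from 52.9338°N, 14.5549°E:
B: 2.1815 km
C: 1.5611 km
D: 2.4024 km
E: 1.9584 km
F: 2.3904 km
G: 2.5066 km
H: 4.4447 km
I: 3.8396 km
J: 2.6639 km
Threshold 2.05 km: C (1.5611 km), E (1.9584 km) are within range.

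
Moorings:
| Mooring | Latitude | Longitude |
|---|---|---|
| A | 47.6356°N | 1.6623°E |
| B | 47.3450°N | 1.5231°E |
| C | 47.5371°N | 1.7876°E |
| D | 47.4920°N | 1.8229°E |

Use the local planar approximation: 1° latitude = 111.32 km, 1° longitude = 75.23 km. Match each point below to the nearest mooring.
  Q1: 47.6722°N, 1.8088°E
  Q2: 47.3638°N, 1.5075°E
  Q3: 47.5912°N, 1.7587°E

Q1→A; Q2→B; Q3→C

Q1 at 47.6722°N, 1.8088°E:
  A: √((-0.0366·111.32)² + (-0.1465·75.23)²) = √(16.600018 + 121.466739) = 11.7502 km
  B: √((-0.3272·111.32)² + (-0.2857·75.23)²) = √(1326.700783 + 461.958119) = 42.2925 km
  C: √((-0.1351·111.32)² + (-0.0212·75.23)²) = √(226.181507 + 2.543629) = 15.1237 km
  D: √((-0.1802·111.32)² + (0.0141·75.23)²) = √(402.398144 + 1.125176) = 20.0879 km
  → nearest: A (11.7502 km)
Q2 at 47.3638°N, 1.5075°E:
  A: √((0.2718·111.32)² + (0.1548·75.23)²) = √(915.472494 + 135.620093) = 32.4206 km
  B: √((-0.0188·111.32)² + (0.0156·75.23)²) = √(4.379879 + 1.377309) = 2.3994 km
  C: √((0.1733·111.32)² + (0.2801·75.23)²) = √(372.171850 + 444.025939) = 28.5692 km
  D: √((0.1282·111.32)² + (0.3154·75.23)²) = √(203.667834 + 562.996249) = 27.6887 km
  → nearest: B (2.3994 km)
Q3 at 47.5912°N, 1.7587°E:
  A: √((0.0444·111.32)² + (-0.0964·75.23)²) = √(24.429374 + 52.593999) = 8.7763 km
  B: √((-0.2462·111.32)² + (-0.2356·75.23)²) = √(751.142772 + 314.146840) = 32.6388 km
  C: √((-0.0541·111.32)² + (0.0289·75.23)²) = √(36.269446 + 4.726915) = 6.4028 km
  D: √((-0.0992·111.32)² + (0.0642·75.23)²) = √(121.946612 + 23.326640) = 12.0529 km
  → nearest: C (6.4028 km)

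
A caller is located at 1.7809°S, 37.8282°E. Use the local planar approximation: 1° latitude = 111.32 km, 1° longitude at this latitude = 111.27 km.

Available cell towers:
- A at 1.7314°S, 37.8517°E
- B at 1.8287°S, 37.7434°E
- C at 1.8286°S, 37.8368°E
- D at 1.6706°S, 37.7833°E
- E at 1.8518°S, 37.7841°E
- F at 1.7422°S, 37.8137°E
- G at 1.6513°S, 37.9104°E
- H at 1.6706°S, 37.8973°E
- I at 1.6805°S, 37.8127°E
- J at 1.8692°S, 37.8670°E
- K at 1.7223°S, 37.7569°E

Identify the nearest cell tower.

Distances from 1.7809°S, 37.8282°E:
A: √((0.0495·111.32)² + (0.0235·111.27)²) = √(30.363847 + 6.837414) = 6.0993 km
B: √((-0.0478·111.32)² + (-0.0848·111.27)²) = √(28.314063 + 89.032359) = 10.8327 km
C: √((-0.0477·111.32)² + (0.0086·111.27)²) = √(28.195718 + 0.915700) = 5.3955 km
D: √((0.1103·111.32)² + (-0.0449·111.27)²) = √(150.763920 + 24.960246) = 13.2561 km
E: √((-0.0709·111.32)² + (-0.0441·111.27)²) = √(62.292945 + 24.078718) = 9.2936 km
F: √((0.0387·111.32)² + (-0.0145·111.27)²) = √(18.559588 + 2.603108) = 4.6003 km
G: √((0.1296·111.32)² + (0.0822·111.27)²) = √(208.140406 + 83.656523) = 17.0821 km
H: √((0.1103·111.32)² + (0.0691·111.27)²) = √(150.763920 + 59.116984) = 14.4873 km
I: √((0.1004·111.32)² + (-0.0155·111.27)²) = √(124.914778 + 2.974538) = 11.3088 km
J: √((-0.0883·111.32)² + (0.0388·111.27)²) = √(96.620171 + 18.638872) = 10.7359 km
K: √((0.0586·111.32)² + (-0.0713·111.27)²) = √(42.554121 + 62.941231) = 10.2711 km
Minimum: F at 4.6003 km.

F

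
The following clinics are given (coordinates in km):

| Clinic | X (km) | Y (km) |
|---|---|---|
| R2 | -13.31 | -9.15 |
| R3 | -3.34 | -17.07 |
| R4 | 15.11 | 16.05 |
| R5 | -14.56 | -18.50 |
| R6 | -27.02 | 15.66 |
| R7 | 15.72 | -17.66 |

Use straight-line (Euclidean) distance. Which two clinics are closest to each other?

R2 and R5

Pairwise distances:
R2–R3: 12.73 km
R2–R4: 37.98 km
R2–R5: 9.43 km
R2–R6: 28.35 km
R2–R7: 30.25 km
R3–R4: 37.91 km
R3–R5: 11.31 km
R3–R6: 40.40 km
R3–R7: 19.07 km
R4–R5: 45.54 km
R4–R6: 42.13 km
R4–R7: 33.72 km
R5–R6: 36.36 km
R5–R7: 30.29 km
R6–R7: 54.19 km
Closest pair: R2–R5 at 9.43 km.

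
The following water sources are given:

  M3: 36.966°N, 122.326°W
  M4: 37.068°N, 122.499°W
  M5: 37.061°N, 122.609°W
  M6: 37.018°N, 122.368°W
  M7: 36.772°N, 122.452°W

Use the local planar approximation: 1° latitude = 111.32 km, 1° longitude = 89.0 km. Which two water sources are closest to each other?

M3 and M6

Pairwise distances:
M3–M4: √((0.102·111.32)² + (-0.173·89.0)²) = √(128.92785 + 237.06761) = 19.131 km
M3–M5: √((0.095·111.32)² + (-0.283·89.0)²) = √(111.83909 + 634.38497) = 27.317 km
M3–M6: √((0.052·111.32)² + (-0.042·89.0)²) = √(33.50835 + 13.97264) = 6.891 km
M3–M7: √((-0.194·111.32)² + (-0.126·89.0)²) = √(466.39067 + 125.75380) = 24.334 km
M4–M5: √((-0.007·111.32)² + (-0.110·89.0)²) = √(0.60721 + 95.84410) = 9.821 km
M4–M6: √((-0.050·111.32)² + (0.131·89.0)²) = √(30.98036 + 135.93228) = 12.919 km
M4–M7: √((-0.296·111.32)² + (0.047·89.0)²) = √(1085.74995 + 17.49749) = 33.215 km
M5–M6: √((-0.043·111.32)² + (0.241·89.0)²) = √(22.91307 + 460.05960) = 21.977 km
M5–M7: √((-0.289·111.32)² + (0.157·89.0)²) = √(1035.00413 + 195.24473) = 35.075 km
M6–M7: √((-0.246·111.32)² + (-0.084·89.0)²) = √(749.92289 + 55.89058) = 28.387 km
Closest pair: M3–M6 at 6.891 km.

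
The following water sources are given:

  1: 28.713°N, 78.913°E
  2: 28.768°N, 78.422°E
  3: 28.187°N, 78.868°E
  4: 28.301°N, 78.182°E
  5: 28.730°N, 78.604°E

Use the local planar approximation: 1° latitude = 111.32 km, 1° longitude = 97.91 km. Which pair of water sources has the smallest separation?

2 and 5

Pairwise distances:
1–2: 48.462 km
1–3: 58.720 km
1–4: 85.006 km
1–5: 30.313 km
2–3: 78.038 km
2–4: 57.051 km
2–5: 18.315 km
3–4: 68.355 km
3–5: 65.741 km
4–5: 63.149 km
Closest pair: 2–5 at 18.315 km.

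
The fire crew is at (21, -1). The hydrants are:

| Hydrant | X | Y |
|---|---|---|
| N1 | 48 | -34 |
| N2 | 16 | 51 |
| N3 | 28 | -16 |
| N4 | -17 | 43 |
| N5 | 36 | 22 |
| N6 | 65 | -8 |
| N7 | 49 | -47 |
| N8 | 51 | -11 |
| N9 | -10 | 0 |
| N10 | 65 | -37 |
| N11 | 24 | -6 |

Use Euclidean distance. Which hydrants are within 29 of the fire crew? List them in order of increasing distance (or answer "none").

N11, N3, N5

Distances from (21, -1):
N1: √((27)² + (-33)²) = √(729.000 + 1089.000) = 42.6
N2: √((-5)² + (52)²) = √(25.000 + 2704.000) = 52.2
N3: √((7)² + (-15)²) = √(49.000 + 225.000) = 16.6
N4: √((-38)² + (44)²) = √(1444.000 + 1936.000) = 58.1
N5: √((15)² + (23)²) = √(225.000 + 529.000) = 27.5
N6: √((44)² + (-7)²) = √(1936.000 + 49.000) = 44.6
N7: √((28)² + (-46)²) = √(784.000 + 2116.000) = 53.9
N8: √((30)² + (-10)²) = √(900.000 + 100.000) = 31.6
N9: √((-31)² + (1)²) = √(961.000 + 1.000) = 31.0
N10: √((44)² + (-36)²) = √(1936.000 + 1296.000) = 56.9
N11: √((3)² + (-5)²) = √(9.000 + 25.000) = 5.8
Threshold 29: N11 (5.8), N3 (16.6), N5 (27.5) are within range.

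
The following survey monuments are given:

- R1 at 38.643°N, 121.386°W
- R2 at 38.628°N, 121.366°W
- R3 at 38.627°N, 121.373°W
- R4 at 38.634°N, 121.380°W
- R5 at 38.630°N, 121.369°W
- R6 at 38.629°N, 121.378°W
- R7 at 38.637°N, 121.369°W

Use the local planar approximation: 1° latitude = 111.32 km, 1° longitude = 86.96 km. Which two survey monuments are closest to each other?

R2 and R5

Pairwise distances:
R1–R2: 2.411 km
R1–R3: 2.110 km
R1–R4: 1.130 km
R1–R5: 2.069 km
R1–R6: 1.707 km
R1–R7: 1.622 km
R2–R3: 0.619 km
R2–R4: 1.389 km
R2–R5: 0.343 km
R2–R6: 1.049 km
R2–R7: 1.035 km
R3–R4: 0.989 km
R3–R5: 0.482 km
R3–R6: 0.488 km
R3–R7: 1.166 km
R4–R5: 1.055 km
R4–R6: 0.583 km
R4–R7: 1.013 km
R5–R6: 0.791 km
R5–R7: 0.779 km
R6–R7: 1.186 km
Closest pair: R2–R5 at 0.343 km.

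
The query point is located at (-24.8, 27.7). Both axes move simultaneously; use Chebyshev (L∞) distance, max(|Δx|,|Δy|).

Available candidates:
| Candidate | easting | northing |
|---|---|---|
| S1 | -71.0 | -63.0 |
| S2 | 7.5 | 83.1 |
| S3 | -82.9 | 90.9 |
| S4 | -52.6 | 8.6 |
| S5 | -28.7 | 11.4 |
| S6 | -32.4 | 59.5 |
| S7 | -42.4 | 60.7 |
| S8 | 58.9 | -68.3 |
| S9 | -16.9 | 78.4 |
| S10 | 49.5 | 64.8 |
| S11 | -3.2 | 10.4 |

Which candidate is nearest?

S5

Distances from (-24.8, 27.7):
S1: 90.7
S2: 55.4
S3: 63.2
S4: 27.8
S5: 16.3
S6: 31.8
S7: 33.0
S8: 96.0
S9: 50.7
S10: 74.3
S11: 21.6
Minimum: S5 at 16.3.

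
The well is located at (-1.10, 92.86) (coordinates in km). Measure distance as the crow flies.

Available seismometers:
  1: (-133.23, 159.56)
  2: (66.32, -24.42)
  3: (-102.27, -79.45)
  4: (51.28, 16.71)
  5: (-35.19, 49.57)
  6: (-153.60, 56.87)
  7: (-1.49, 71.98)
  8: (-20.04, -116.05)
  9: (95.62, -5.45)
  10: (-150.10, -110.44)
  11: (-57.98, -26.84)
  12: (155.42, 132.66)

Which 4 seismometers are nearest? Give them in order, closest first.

Distances from (-1.10, 92.86):
1: √((-132.13)² + (66.70)²) = √(17458.3369 + 4448.8900) = 148.01 km
2: √((67.42)² + (-117.28)²) = √(4545.4564 + 13754.5984) = 135.28 km
3: √((-101.17)² + (-172.31)²) = √(10235.3689 + 29690.7361) = 199.82 km
4: √((52.38)² + (-76.15)²) = √(2743.6644 + 5798.8225) = 92.43 km
5: √((-34.09)² + (-43.29)²) = √(1162.1281 + 1874.0241) = 55.10 km
6: √((-152.50)² + (-35.99)²) = √(23256.2500 + 1295.2801) = 156.69 km
7: √((-0.39)² + (-20.88)²) = √(0.1521 + 435.9744) = 20.88 km
8: √((-18.94)² + (-208.91)²) = √(358.7236 + 43643.3881) = 209.77 km
9: √((96.72)² + (-98.31)²) = √(9354.7584 + 9664.8561) = 137.91 km
10: √((-149.00)² + (-203.30)²) = √(22201.0000 + 41330.8900) = 252.06 km
11: √((-56.88)² + (-119.70)²) = √(3235.3344 + 14328.0900) = 132.53 km
12: √((156.52)² + (39.80)²) = √(24498.5104 + 1584.0400) = 161.50 km
Sorted: 7 (20.88 km) < 5 (55.10 km) < 4 (92.43 km) < 11 (132.53 km) < 2 (135.28 km) < 9 (137.91 km) < …

7, 5, 4, 11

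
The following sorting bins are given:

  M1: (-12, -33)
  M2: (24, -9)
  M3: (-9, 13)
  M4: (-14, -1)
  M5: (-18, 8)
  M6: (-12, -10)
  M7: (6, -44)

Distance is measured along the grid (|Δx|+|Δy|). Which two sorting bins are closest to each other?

M4 and M6

Pairwise distances:
M1–M2: 60
M1–M3: 49
M1–M4: 34
M1–M5: 47
M1–M6: 23
M1–M7: 29
M2–M3: 55
M2–M4: 46
M2–M5: 59
M2–M6: 37
M2–M7: 53
M3–M4: 19
M3–M5: 14
M3–M6: 26
M3–M7: 72
M4–M5: 13
M4–M6: 11
M4–M7: 63
M5–M6: 24
M5–M7: 76
M6–M7: 52
Closest pair: M4–M6 at 11.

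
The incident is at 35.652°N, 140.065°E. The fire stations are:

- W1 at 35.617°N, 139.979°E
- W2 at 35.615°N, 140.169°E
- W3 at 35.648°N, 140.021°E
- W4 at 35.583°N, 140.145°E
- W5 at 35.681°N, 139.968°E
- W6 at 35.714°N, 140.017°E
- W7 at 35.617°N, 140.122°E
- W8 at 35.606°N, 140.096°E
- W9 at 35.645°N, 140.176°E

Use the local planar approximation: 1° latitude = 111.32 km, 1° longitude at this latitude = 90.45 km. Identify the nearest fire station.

Distances from 35.652°N, 140.065°E:
W1: √((-0.035·111.32)² + (-0.086·90.45)²) = √(15.18037 + 60.50817) = 8.700 km
W2: √((-0.037·111.32)² + (0.104·90.45)²) = √(16.96484 + 88.48789) = 10.269 km
W3: √((-0.004·111.32)² + (-0.044·90.45)²) = √(0.19827 + 15.83881) = 4.005 km
W4: √((-0.069·111.32)² + (0.080·90.45)²) = √(58.99899 + 52.35970) = 10.553 km
W5: √((0.029·111.32)² + (-0.097·90.45)²) = √(10.42179 + 76.97693) = 9.349 km
W6: √((0.062·111.32)² + (-0.048·90.45)²) = √(47.63540 + 18.84949) = 8.154 km
W7: √((-0.035·111.32)² + (0.057·90.45)²) = √(15.18037 + 26.58073) = 6.462 km
W8: √((-0.046·111.32)² + (0.031·90.45)²) = √(26.22177 + 7.86214) = 5.838 km
W9: √((-0.007·111.32)² + (0.111·90.45)²) = √(0.60721 + 100.80060) = 10.070 km
Minimum: W3 at 4.005 km.

W3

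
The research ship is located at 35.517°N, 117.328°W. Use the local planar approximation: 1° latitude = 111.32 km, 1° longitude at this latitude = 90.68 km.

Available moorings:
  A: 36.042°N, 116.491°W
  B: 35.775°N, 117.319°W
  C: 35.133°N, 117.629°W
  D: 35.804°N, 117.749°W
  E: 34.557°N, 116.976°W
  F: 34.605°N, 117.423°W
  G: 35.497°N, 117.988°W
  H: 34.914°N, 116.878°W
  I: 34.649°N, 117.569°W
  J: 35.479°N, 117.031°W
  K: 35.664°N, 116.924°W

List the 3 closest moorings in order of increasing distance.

J, B, K

Distances from 35.517°N, 117.328°W:
A: 95.793 km
B: 28.732 km
C: 50.718 km
D: 49.781 km
E: 111.532 km
F: 101.889 km
G: 59.890 km
H: 78.556 km
I: 99.066 km
J: 27.262 km
K: 40.123 km
Sorted: J (27.262 km) < B (28.732 km) < K (40.123 km) < D (49.781 km) < C (50.718 km) < …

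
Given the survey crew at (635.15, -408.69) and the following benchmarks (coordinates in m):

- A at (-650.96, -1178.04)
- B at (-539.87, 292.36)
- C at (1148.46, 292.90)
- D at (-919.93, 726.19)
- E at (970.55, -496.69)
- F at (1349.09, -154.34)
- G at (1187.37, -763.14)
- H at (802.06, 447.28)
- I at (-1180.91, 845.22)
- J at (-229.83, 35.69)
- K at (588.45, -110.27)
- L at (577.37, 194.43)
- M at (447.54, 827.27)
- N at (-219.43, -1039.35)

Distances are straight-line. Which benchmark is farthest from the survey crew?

Distances from (635.15, -408.69):
A: √((-1286.11)² + (-769.35)²) = √(1654078.9321 + 591899.4225) = 1498.66 m
B: √((-1175.02)² + (701.05)²) = √(1380672.0004 + 491471.1025) = 1368.26 m
C: √((513.31)² + (701.59)²) = √(263487.1561 + 492228.5281) = 869.32 m
D: √((-1555.08)² + (1134.88)²) = √(2418273.8064 + 1287952.6144) = 1925.16 m
E: √((335.40)² + (-88.00)²) = √(112493.1600 + 7744.0000) = 346.75 m
F: √((713.94)² + (254.35)²) = √(509710.3236 + 64693.9225) = 757.89 m
G: √((552.22)² + (-354.45)²) = √(304946.9284 + 125634.8025) = 656.19 m
H: √((166.91)² + (855.97)²) = √(27858.9481 + 732684.6409) = 872.09 m
I: √((-1816.06)² + (1253.91)²) = √(3298073.9236 + 1572290.2881) = 2206.89 m
J: √((-864.98)² + (444.38)²) = √(748190.4004 + 197473.5844) = 972.45 m
K: √((-46.70)² + (298.42)²) = √(2180.8900 + 89054.4964) = 302.05 m
L: √((-57.78)² + (603.12)²) = √(3338.5284 + 363753.7344) = 605.88 m
M: √((-187.61)² + (1235.96)²) = √(35197.5121 + 1527597.1216) = 1250.12 m
N: √((-854.58)² + (-630.66)²) = √(730306.9764 + 397732.0356) = 1062.09 m
Maximum: I at 2206.89 m.

I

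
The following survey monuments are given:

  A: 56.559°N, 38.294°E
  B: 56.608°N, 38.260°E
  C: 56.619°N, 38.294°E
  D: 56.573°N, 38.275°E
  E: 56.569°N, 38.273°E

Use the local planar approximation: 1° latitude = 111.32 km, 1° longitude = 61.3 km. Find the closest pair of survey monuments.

D and E

Pairwise distances:
A–B: √((0.049·111.32)² + (-0.034·61.3)²) = √(29.75353 + 4.34389) = 5.839 km
A–C: √((0.060·111.32)² + (0.000·61.3)²) = √(44.61171 + 0.00000) = 6.679 km
A–D: √((0.014·111.32)² + (-0.019·61.3)²) = √(2.42886 + 1.35653) = 1.946 km
A–E: √((0.010·111.32)² + (-0.021·61.3)²) = √(1.23921 + 1.65714) = 1.702 km
B–C: √((0.011·111.32)² + (0.034·61.3)²) = √(1.49945 + 4.34389) = 2.417 km
B–D: √((-0.035·111.32)² + (0.015·61.3)²) = √(15.18037 + 0.84548) = 4.003 km
B–E: √((-0.039·111.32)² + (0.013·61.3)²) = √(18.84845 + 0.63505) = 4.414 km
C–D: √((-0.046·111.32)² + (-0.019·61.3)²) = √(26.22177 + 1.35653) = 5.252 km
C–E: √((-0.050·111.32)² + (-0.021·61.3)²) = √(30.98036 + 1.65714) = 5.713 km
D–E: √((-0.004·111.32)² + (-0.002·61.3)²) = √(0.19827 + 0.01503) = 0.462 km
Closest pair: D–E at 0.462 km.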